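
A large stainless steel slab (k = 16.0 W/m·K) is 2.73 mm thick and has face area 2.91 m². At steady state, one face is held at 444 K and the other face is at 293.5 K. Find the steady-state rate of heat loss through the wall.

Q = 2570 kW

Q = kA·ΔT/L = 16.0 × 2.91 × |444 K − 293.5 K| / 0.00273 = 2.57×10^6 W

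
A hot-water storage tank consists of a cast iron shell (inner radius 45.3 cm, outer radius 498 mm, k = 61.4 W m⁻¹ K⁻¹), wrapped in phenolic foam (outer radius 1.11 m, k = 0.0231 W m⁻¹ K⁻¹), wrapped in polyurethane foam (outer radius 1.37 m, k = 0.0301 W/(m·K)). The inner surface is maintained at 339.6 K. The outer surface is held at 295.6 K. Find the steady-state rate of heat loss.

Resistance network (inner→outer):
  R_cast iron = (1/0.453 − 1/0.498)/(4πk) = 0.1995/(4π·61.4) = 2.585×10^-4 K/W
  R_phenolic foam = (1/0.498 − 1/1.11)/(4πk) = 1.107/(4π·0.0231) = 3.814 K/W
  R_polyurethane foam = (1/1.11 − 1/1.37)/(4πk) = 0.1710/(4π·0.0301) = 0.4520 K/W
ΣR = 2.585×10^-4 + 3.814 + 0.4520 = 4.266 K/W
Q = ΔT/ΣR = (339.6 K − 295.6 K)/4.266 = 10.3 W

Q = 10.3 W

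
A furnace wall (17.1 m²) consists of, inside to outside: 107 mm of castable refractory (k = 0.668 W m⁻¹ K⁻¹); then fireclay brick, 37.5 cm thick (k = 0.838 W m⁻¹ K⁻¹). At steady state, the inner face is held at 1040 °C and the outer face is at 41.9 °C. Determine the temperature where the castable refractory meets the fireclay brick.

T = 777 °C

Treat each layer as a resistance in series:
  R_castable refractory = L/(kA) = 0.107/(0.668·17.1) = 0.009367 K/W
  R_fireclay brick = L/(kA) = 0.375/(0.838·17.1) = 0.02617 K/W
ΣR = 0.009367 + 0.02617 = 0.03554 K/W
Q = ΔT/ΣR = (1040 °C − 41.9 °C)/0.03554 = 28080 W
From the inner boundary to the castable refractory/fireclay brick interface, ΣR_partial = 0.009367 K/W.
T_interface = T_in − Q·ΣR_partial = 1040 °C − (28080)(0.009367) = 777 °C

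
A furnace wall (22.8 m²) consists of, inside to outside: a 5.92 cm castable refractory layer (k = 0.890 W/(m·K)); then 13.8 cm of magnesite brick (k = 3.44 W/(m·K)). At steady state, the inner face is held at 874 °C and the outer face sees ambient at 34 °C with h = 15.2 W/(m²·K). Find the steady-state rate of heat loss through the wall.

Treat each layer as a resistance in series:
  R_castable refractory = L/(kA) = 0.0592/(0.890·22.8) = 0.002917 K/W
  R_magnesite brick = L/(kA) = 0.138/(3.44·22.8) = 0.001759 K/W
  R_conv,out = 1/(hA) = 1/(15.2·22.8) = 0.002886 K/W
ΣR = 0.002917 + 0.001759 + 0.002886 = 0.007562 K/W
Q = ΔT/ΣR = (874 °C − 34 °C)/0.007562 = 1.11×10^5 W

Q = 1.11×10^5 W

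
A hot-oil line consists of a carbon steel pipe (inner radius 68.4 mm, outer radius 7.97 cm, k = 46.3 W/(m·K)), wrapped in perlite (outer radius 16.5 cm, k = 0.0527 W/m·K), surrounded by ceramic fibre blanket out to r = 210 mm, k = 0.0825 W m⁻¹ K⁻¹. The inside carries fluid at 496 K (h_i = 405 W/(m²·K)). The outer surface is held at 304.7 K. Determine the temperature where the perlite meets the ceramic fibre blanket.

T = 338.0 K

Series thermal resistances, inner to outer:
  R'_conv,in = 1/(2πr h) = 1/(2π·0.0684·405) = 0.005745 m·K/W
  R'_carbon steel = ln(0.0797/0.0684)/(2πk) = 0.1529/(2π·46.3) = 5.256×10^-4 m·K/W
  R'_perlite = ln(0.165/0.0797)/(2πk) = 0.7277/(2π·0.0527) = 2.198 m·K/W
  R'_ceramic fibre blanket = ln(0.210/0.165)/(2πk) = 0.2412/(2π·0.0825) = 0.4652 m·K/W
ΣR = 0.005745 + 5.256×10^-4 + 2.198 + 0.4652 = 2.669 m·K/W
Q' = ΔT/ΣR = (496 K − 304.7 K)/2.669 = 71.67 W/m
From the inner boundary to the perlite/ceramic fibre blanket interface, ΣR_partial = 2.204 m·K/W.
T_interface = T_in − Q'·ΣR_partial = 496 K − (71.67)(2.204) = 338.0 K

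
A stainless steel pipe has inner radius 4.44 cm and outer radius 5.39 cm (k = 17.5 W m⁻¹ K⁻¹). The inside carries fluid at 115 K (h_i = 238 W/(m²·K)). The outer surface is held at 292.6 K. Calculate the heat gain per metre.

Q' = 10.6 kW/m

Treat each layer as a resistance in series:
  R'_conv,in = 1/(2πr h) = 1/(2π·0.0444·238) = 0.01506 m·K/W
  R'_stainless steel = ln(0.0539/0.0444)/(2πk) = 0.1939/(2π·17.5) = 0.001763 m·K/W
ΣR = 0.01506 + 0.001763 = 0.01682 m·K/W
Q' = ΔT/ΣR = (115 K − 292.6 K)/0.01682 = -10600 W/m
(Negative Q' ⇒ heat flows inward; heat gain = 10600 W/m.)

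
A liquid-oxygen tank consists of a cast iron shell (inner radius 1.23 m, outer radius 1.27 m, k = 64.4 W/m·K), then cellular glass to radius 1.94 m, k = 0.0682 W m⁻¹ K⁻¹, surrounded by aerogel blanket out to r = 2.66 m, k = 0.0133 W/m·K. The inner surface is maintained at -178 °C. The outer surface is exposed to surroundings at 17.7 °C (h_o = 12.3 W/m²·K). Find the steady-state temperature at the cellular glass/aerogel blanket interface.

Treat each layer as a resistance in series:
  R_cast iron = (1/1.23 − 1/1.27)/(4πk) = 0.02561/(4π·64.4) = 3.164×10^-5 K/W
  R_cellular glass = (1/1.27 − 1/1.94)/(4πk) = 0.2719/(4π·0.0682) = 0.3173 K/W
  R_aerogel blanket = (1/1.94 − 1/2.66)/(4πk) = 0.1395/(4π·0.0133) = 0.8348 K/W
  R_conv,out = 1/(4πr²h) = 1/(4π·2.66²·12.3) = 9.144×10^-4 K/W
ΣR = 3.164×10^-5 + 0.3173 + 0.8348 + 9.144×10^-4 = 1.153 K/W
Q = ΔT/ΣR = (-178 °C − 17.7 °C)/1.153 = -169.7 W
From the inner boundary to the cellular glass/aerogel blanket interface, ΣR_partial = 0.3173 K/W.
T_interface = T_in − Q·ΣR_partial = -178 °C − (-169.7)(0.3173) = -124 °C

T = -124 °C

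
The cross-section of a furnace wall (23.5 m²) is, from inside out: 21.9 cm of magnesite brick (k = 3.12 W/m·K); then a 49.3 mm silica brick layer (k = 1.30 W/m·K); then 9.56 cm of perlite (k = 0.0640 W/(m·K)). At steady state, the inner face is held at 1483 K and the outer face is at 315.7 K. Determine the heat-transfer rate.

Q = 17.1 kW

Treat each layer as a resistance in series:
  R_magnesite brick = L/(kA) = 0.219/(3.12·23.5) = 0.002987 K/W
  R_silica brick = L/(kA) = 0.0493/(1.30·23.5) = 0.001614 K/W
  R_perlite = L/(kA) = 0.0956/(0.0640·23.5) = 0.06356 K/W
ΣR = 0.002987 + 0.001614 + 0.06356 = 0.06816 K/W
Q = ΔT/ΣR = (1483 K − 315.7 K)/0.06816 = 17100 W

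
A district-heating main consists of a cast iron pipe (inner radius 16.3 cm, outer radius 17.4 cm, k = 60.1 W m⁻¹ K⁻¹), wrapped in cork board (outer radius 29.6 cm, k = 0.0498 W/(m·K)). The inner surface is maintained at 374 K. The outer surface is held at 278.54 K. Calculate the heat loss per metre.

Q' = 56.2 W/m

Resistance network (inner→outer):
  R'_cast iron = ln(0.174/0.163)/(2πk) = 0.06531/(2π·60.1) = 1.729×10^-4 m·K/W
  R'_cork board = ln(0.296/0.174)/(2πk) = 0.5313/(2π·0.0498) = 1.698 m·K/W
ΣR = 1.729×10^-4 + 1.698 = 1.698 m·K/W
Q' = ΔT/ΣR = (374 K − 278.54 K)/1.698 = 56.2 W/m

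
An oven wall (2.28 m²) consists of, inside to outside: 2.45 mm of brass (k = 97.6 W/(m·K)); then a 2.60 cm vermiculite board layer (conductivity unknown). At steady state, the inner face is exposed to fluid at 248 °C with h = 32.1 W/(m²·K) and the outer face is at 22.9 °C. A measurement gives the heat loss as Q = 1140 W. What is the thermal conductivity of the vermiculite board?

k = 0.0620 W/m·K

ΣR = ΔT/Q = |248 − 22.9|/1140 = 0.1975 K/W
Known resistances:
  R_conv,in = 1/(hA) = 1/(32.1·2.28) = 0.01366 K/W
  R_brass = L/(kA) = 0.00245/(97.6·2.28) = 1.101×10^-5 K/W
R_vermiculite board = ΣR − ΣR_known = 0.1975 − 0.01367 = 0.1838 K/W
L/(kA) = 0.1838 ⇒ k = 0.0260/(0.1838·2.28) = 0.0620 W/m·K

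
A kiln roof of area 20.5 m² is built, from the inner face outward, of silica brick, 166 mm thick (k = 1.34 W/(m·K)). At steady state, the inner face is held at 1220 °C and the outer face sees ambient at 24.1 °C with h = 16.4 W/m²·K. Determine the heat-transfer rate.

Series thermal resistances, inner to outer:
  R_silica brick = L/(kA) = 0.166/(1.34·20.5) = 0.006043 K/W
  R_conv,out = 1/(hA) = 1/(16.4·20.5) = 0.002974 K/W
ΣR = 0.006043 + 0.002974 = 0.009017 K/W
Q = ΔT/ΣR = (1220 °C − 24.1 °C)/0.009017 = 1.33×10^5 W

Q = 133 kW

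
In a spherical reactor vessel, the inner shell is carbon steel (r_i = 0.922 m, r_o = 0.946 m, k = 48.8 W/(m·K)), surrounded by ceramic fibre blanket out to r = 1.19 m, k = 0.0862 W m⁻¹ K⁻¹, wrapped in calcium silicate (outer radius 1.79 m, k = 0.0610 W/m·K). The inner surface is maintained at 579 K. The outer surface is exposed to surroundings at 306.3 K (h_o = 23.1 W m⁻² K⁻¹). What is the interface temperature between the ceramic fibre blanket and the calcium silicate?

Series thermal resistances, inner to outer:
  R_carbon steel = (1/0.922 − 1/0.946)/(4πk) = 0.02752/(4π·48.8) = 4.487×10^-5 K/W
  R_ceramic fibre blanket = (1/0.946 − 1/1.19)/(4πk) = 0.2167/(4π·0.0862) = 0.2001 K/W
  R_calcium silicate = (1/1.19 − 1/1.79)/(4πk) = 0.2817/(4π·0.0610) = 0.3675 K/W
  R_conv,out = 1/(4πr²h) = 1/(4π·1.79²·23.1) = 0.001075 K/W
ΣR = 4.487×10^-5 + 0.2001 + 0.3675 + 0.001075 = 0.5687 K/W
Q = ΔT/ΣR = (579 K − 306.3 K)/0.5687 = 479.5 W
From the inner boundary to the ceramic fibre blanket/calcium silicate interface, ΣR_partial = 0.2001 K/W.
T_interface = T_in − Q·ΣR_partial = 579 K − (479.5)(0.2001) = 483 K

T = 483 K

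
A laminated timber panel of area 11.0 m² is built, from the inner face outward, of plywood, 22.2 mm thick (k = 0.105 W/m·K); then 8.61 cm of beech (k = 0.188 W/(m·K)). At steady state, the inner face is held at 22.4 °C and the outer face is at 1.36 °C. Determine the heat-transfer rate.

Q = 346 W

Resistance network (inner→outer):
  R_plywood = L/(kA) = 0.0222/(0.105·11.0) = 0.01922 K/W
  R_beech = L/(kA) = 0.0861/(0.188·11.0) = 0.04163 K/W
ΣR = 0.01922 + 0.04163 = 0.06085 K/W
Q = ΔT/ΣR = (22.4 °C − 1.36 °C)/0.06085 = 346 W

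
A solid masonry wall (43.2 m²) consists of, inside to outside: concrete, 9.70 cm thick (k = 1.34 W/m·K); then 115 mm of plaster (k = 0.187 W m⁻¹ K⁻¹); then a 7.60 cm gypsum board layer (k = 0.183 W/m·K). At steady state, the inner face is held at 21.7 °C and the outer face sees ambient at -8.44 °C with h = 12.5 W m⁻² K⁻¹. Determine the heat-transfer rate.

Q = 1100 W

Treat each layer as a resistance in series:
  R_concrete = L/(kA) = 0.0970/(1.34·43.2) = 0.001676 K/W
  R_plaster = L/(kA) = 0.115/(0.187·43.2) = 0.01424 K/W
  R_gypsum board = L/(kA) = 0.0760/(0.183·43.2) = 0.009613 K/W
  R_conv,out = 1/(hA) = 1/(12.5·43.2) = 0.001852 K/W
ΣR = 0.001676 + 0.01424 + 0.009613 + 0.001852 = 0.02738 K/W
Q = ΔT/ΣR = (21.7 °C − -8.44 °C)/0.02738 = 1100 W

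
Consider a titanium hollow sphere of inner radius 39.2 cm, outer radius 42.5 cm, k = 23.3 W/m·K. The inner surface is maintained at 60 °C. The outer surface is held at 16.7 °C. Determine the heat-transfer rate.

Q = 4πk·ΔT/(1/r₁ − 1/r₂) = 4π × 23.3 × 43.3 / (1/0.392 − 1/0.425) = 64000 W

Q = 64.0 kW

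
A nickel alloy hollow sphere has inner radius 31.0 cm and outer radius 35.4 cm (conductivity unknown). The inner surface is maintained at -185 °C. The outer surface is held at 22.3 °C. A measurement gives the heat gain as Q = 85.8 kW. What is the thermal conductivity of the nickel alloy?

k = 13.2 W/m·K

ΣR = ΔT/Q = |-185 − 22.3|/85800 = 0.002416 K/W
(1/r₁−1/r₂)/(4πk) = 0.002416 ⇒ k = 0.4009/(4π·0.002416) = 13.2 W/m·K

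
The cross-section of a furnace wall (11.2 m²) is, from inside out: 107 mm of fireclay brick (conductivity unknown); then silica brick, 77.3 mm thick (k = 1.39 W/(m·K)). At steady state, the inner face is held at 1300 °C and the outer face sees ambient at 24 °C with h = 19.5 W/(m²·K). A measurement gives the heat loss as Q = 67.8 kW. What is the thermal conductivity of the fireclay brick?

ΣR = ΔT/Q = |1300 − 24|/67800 = 0.01882 K/W
Known resistances:
  R_silica brick = L/(kA) = 0.0773/(1.39·11.2) = 0.004965 K/W
  R_conv,out = 1/(hA) = 1/(19.5·11.2) = 0.004579 K/W
R_fireclay brick = ΣR − ΣR_known = 0.01882 − 0.009544 = 0.009276 K/W
L/(kA) = 0.009276 ⇒ k = 0.107/(0.009276·11.2) = 1.03 W/m·K

k = 1.03 W/m·K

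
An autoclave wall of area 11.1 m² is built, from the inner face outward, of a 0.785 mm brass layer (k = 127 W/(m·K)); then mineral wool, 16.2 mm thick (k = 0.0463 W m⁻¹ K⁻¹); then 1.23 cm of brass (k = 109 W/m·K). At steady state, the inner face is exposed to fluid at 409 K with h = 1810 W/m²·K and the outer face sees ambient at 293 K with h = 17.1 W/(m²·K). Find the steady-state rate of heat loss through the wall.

Series thermal resistances, inner to outer:
  R_conv,in = 1/(hA) = 1/(1810·11.1) = 4.977×10^-5 K/W
  R_brass = L/(kA) = 7.85×10^-4/(127·11.1) = 5.569×10^-7 K/W
  R_mineral wool = L/(kA) = 0.0162/(0.0463·11.1) = 0.03152 K/W
  R_brass = L/(kA) = 0.0123/(109·11.1) = 1.017×10^-5 K/W
  R_conv,out = 1/(hA) = 1/(17.1·11.1) = 0.005268 K/W
ΣR = 4.977×10^-5 + 5.569×10^-7 + 0.03152 + 1.017×10^-5 + 0.005268 = 0.03685 K/W
Q = ΔT/ΣR = (409 K − 293 K)/0.03685 = 3150 W

Q = 3.15 kW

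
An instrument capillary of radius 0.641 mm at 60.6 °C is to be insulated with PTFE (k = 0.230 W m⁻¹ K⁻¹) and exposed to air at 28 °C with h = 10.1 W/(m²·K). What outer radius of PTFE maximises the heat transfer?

For a cylinder, r_cr = k_ins/h = 0.230/10.1 = 0.0228 m = 2.28 cm

r_cr = 2.28 cm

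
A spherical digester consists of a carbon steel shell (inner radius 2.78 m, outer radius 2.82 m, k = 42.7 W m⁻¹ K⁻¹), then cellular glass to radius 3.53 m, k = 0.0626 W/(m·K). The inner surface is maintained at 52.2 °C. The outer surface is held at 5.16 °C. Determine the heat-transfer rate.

Resistance network (inner→outer):
  R_carbon steel = (1/2.78 − 1/2.82)/(4πk) = 0.005102/(4π·42.7) = 9.509×10^-6 K/W
  R_cellular glass = (1/2.82 − 1/3.53)/(4πk) = 0.07132/(4π·0.0626) = 0.09067 K/W
ΣR = 9.509×10^-6 + 0.09067 = 0.09068 K/W
Q = ΔT/ΣR = (52.2 °C − 5.16 °C)/0.09068 = 519 W

Q = 519 W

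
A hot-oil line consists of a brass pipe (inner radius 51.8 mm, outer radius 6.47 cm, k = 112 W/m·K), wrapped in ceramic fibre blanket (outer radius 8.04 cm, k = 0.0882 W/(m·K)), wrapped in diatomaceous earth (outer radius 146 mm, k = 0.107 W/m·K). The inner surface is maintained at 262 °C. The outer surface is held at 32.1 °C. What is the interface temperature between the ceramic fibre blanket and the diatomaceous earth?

T = 192 °C

Treat each layer as a resistance in series:
  R'_brass = ln(0.0647/0.0518)/(2πk) = 0.2224/(2π·112) = 3.160×10^-4 m·K/W
  R'_ceramic fibre blanket = ln(0.0804/0.0647)/(2πk) = 0.2173/(2π·0.0882) = 0.3920 m·K/W
  R'_diatomaceous earth = ln(0.146/0.0804)/(2πk) = 0.5966/(2π·0.107) = 0.8874 m·K/W
ΣR = 3.160×10^-4 + 0.3920 + 0.8874 = 1.280 m·K/W
Q' = ΔT/ΣR = (262 °C − 32.1 °C)/1.280 = 179.6 W/m
From the inner boundary to the ceramic fibre blanket/diatomaceous earth interface, ΣR_partial = 0.3923 m·K/W.
T_interface = T_in − Q'·ΣR_partial = 262 °C − (179.6)(0.3923) = 192 °C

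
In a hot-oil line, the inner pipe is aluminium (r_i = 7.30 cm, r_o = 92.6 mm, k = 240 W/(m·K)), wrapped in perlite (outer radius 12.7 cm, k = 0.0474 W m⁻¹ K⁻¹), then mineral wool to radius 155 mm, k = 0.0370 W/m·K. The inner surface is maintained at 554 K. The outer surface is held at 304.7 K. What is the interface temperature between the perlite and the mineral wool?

T = 416 K

Treat each layer as a resistance in series:
  R'_aluminium = ln(0.0926/0.0730)/(2πk) = 0.2378/(2π·240) = 1.577×10^-4 m·K/W
  R'_perlite = ln(0.127/0.0926)/(2πk) = 0.3159/(2π·0.0474) = 1.061 m·K/W
  R'_mineral wool = ln(0.155/0.127)/(2πk) = 0.1992/(2π·0.0370) = 0.8570 m·K/W
ΣR = 1.577×10^-4 + 1.061 + 0.8570 = 1.918 m·K/W
Q' = ΔT/ΣR = (554 K − 304.7 K)/1.918 = 130.0 W/m
From the inner boundary to the perlite/mineral wool interface, ΣR_partial = 1.061 m·K/W.
T_interface = T_in − Q'·ΣR_partial = 554 K − (130.0)(1.061) = 416 K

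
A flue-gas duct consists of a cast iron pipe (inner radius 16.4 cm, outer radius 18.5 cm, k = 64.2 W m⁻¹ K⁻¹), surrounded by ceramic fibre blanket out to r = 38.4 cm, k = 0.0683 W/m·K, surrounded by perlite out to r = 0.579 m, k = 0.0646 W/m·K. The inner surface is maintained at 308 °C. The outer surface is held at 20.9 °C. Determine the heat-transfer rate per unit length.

Treat each layer as a resistance in series:
  R'_cast iron = ln(0.185/0.164)/(2πk) = 0.1205/(2π·64.2) = 2.987×10^-4 m·K/W
  R'_ceramic fibre blanket = ln(0.384/0.185)/(2πk) = 0.7303/(2π·0.0683) = 1.702 m·K/W
  R'_perlite = ln(0.579/0.384)/(2πk) = 0.4107/(2π·0.0646) = 1.012 m·K/W
ΣR = 2.987×10^-4 + 1.702 + 1.012 = 2.714 m·K/W
Q' = ΔT/ΣR = (308 °C − 20.9 °C)/2.714 = 106 W/m

Q' = 106 W/m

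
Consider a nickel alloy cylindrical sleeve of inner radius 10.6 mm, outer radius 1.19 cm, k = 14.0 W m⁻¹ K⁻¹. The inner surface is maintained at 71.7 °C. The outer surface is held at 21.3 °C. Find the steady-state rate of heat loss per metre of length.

Q' = 38300 W/m

Q' = 2πk·ΔT/ln(r₂/r₁) = 2π × 14.0 × 50.4 / ln(0.0119/0.0106) = 38300 W/m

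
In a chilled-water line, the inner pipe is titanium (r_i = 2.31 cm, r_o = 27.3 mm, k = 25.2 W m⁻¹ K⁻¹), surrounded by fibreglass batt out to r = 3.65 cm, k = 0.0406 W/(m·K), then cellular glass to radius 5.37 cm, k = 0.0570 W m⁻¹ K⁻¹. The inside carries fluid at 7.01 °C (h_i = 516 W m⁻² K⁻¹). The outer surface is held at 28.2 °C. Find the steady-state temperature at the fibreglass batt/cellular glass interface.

T = 18.0 °C

Treat each layer as a resistance in series:
  R'_conv,in = 1/(2πr h) = 1/(2π·0.0231·516) = 0.01335 m·K/W
  R'_titanium = ln(0.0273/0.0231)/(2πk) = 0.1671/(2π·25.2) = 0.001055 m·K/W
  R'_fibreglass batt = ln(0.0365/0.0273)/(2πk) = 0.2904/(2π·0.0406) = 1.138 m·K/W
  R'_cellular glass = ln(0.0537/0.0365)/(2πk) = 0.3861/(2π·0.0570) = 1.078 m·K/W
ΣR = 0.01335 + 0.001055 + 1.138 + 1.078 = 2.230 m·K/W
Q' = ΔT/ΣR = (7.01 °C − 28.2 °C)/2.230 = -9.502 W/m
From the inner boundary to the fibreglass batt/cellular glass interface, ΣR_partial = 1.152 m·K/W.
T_interface = T_in − Q'·ΣR_partial = 7.01 °C − (-9.502)(1.152) = 18.0 °C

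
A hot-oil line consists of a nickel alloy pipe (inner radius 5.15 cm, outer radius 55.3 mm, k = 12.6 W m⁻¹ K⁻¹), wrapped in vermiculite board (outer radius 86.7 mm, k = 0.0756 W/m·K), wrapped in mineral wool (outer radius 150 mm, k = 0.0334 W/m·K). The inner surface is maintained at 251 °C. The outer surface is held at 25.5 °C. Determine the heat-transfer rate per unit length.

Q' = 63.3 W/m

Resistance network (inner→outer):
  R'_nickel alloy = ln(0.0553/0.0515)/(2πk) = 0.07119/(2π·12.6) = 8.992×10^-4 m·K/W
  R'_vermiculite board = ln(0.0867/0.0553)/(2πk) = 0.4497/(2π·0.0756) = 0.9467 m·K/W
  R'_mineral wool = ln(0.150/0.0867)/(2πk) = 0.5482/(2π·0.0334) = 2.612 m·K/W
ΣR = 8.992×10^-4 + 0.9467 + 2.612 = 3.560 m·K/W
Q' = ΔT/ΣR = (251 °C − 25.5 °C)/3.560 = 63.3 W/m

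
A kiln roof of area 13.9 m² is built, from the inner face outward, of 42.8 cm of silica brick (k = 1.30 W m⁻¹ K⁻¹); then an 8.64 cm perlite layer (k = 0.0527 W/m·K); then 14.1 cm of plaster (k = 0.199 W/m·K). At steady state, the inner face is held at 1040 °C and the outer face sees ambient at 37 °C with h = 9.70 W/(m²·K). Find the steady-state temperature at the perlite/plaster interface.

T = 330 °C

Series thermal resistances, inner to outer:
  R_silica brick = L/(kA) = 0.428/(1.30·13.9) = 0.02369 K/W
  R_perlite = L/(kA) = 0.0864/(0.0527·13.9) = 0.1179 K/W
  R_plaster = L/(kA) = 0.141/(0.199·13.9) = 0.05097 K/W
  R_conv,out = 1/(hA) = 1/(9.70·13.9) = 0.007417 K/W
ΣR = 0.02369 + 0.1179 + 0.05097 + 0.007417 = 0.2000 K/W
Q = ΔT/ΣR = (1040 °C − 37 °C)/0.2000 = 5015 W
From the inner boundary to the perlite/plaster interface, ΣR_partial = 0.1416 K/W.
T_interface = T_in − Q·ΣR_partial = 1040 °C − (5015)(0.1416) = 330 °C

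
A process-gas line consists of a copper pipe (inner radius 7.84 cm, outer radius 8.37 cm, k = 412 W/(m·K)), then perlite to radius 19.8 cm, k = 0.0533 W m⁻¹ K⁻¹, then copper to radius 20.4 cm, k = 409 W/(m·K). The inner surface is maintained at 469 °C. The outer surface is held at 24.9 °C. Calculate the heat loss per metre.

Treat each layer as a resistance in series:
  R'_copper = ln(0.0837/0.0784)/(2πk) = 0.06542/(2π·412) = 2.527×10^-5 m·K/W
  R'_perlite = ln(0.198/0.0837)/(2πk) = 0.8610/(2π·0.0533) = 2.571 m·K/W
  R'_copper = ln(0.204/0.198)/(2πk) = 0.02985/(2π·409) = 1.162×10^-5 m·K/W
ΣR = 2.527×10^-5 + 2.571 + 1.162×10^-5 = 2.571 m·K/W
Q' = ΔT/ΣR = (469 °C − 24.9 °C)/2.571 = 173 W/m

Q' = 173 W/m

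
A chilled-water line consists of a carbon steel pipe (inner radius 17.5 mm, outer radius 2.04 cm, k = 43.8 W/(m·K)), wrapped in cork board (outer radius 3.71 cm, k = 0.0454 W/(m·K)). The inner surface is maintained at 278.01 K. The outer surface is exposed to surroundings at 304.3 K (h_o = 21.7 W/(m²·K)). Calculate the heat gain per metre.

Treat each layer as a resistance in series:
  R'_carbon steel = ln(0.0204/0.0175)/(2πk) = 0.1533/(2π·43.8) = 5.572×10^-4 m·K/W
  R'_cork board = ln(0.0371/0.0204)/(2πk) = 0.5981/(2π·0.0454) = 2.097 m·K/W
  R'_conv,out = 1/(2πr h) = 1/(2π·0.0371·21.7) = 0.1977 m·K/W
ΣR = 5.572×10^-4 + 2.097 + 0.1977 = 2.295 m·K/W
Q' = ΔT/ΣR = (278.01 K − 304.3 K)/2.295 = -11.5 W/m
(Negative Q' ⇒ heat flows inward; heat gain = 11.5 W/m.)

Q' = 11.5 W/m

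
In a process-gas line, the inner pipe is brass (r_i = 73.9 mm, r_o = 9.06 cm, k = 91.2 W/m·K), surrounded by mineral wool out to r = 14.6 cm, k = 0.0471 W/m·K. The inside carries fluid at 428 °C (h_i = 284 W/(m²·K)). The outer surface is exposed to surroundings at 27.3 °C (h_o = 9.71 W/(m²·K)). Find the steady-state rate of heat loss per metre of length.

Treat each layer as a resistance in series:
  R'_conv,in = 1/(2πr h) = 1/(2π·0.0739·284) = 0.007583 m·K/W
  R'_brass = ln(0.0906/0.0739)/(2πk) = 0.2037/(2π·91.2) = 3.556×10^-4 m·K/W
  R'_mineral wool = ln(0.146/0.0906)/(2πk) = 0.4772/(2π·0.0471) = 1.612 m·K/W
  R'_conv,out = 1/(2πr h) = 1/(2π·0.146·9.71) = 0.1123 m·K/W
ΣR = 0.007583 + 3.556×10^-4 + 1.612 + 0.1123 = 1.732 m·K/W
Q' = ΔT/ΣR = (428 °C − 27.3 °C)/1.732 = 231 W/m

Q' = 231 W/m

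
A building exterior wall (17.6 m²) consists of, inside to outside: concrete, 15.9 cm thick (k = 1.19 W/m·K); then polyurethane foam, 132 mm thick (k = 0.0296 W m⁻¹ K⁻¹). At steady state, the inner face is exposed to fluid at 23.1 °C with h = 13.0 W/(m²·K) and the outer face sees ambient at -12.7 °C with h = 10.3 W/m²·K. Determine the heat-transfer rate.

Series thermal resistances, inner to outer:
  R_conv,in = 1/(hA) = 1/(13.0·17.6) = 0.004371 K/W
  R_concrete = L/(kA) = 0.159/(1.19·17.6) = 0.007592 K/W
  R_polyurethane foam = L/(kA) = 0.132/(0.0296·17.6) = 0.2534 K/W
  R_conv,out = 1/(hA) = 1/(10.3·17.6) = 0.005516 K/W
ΣR = 0.004371 + 0.007592 + 0.2534 + 0.005516 = 0.2709 K/W
Q = ΔT/ΣR = (23.1 °C − -12.7 °C)/0.2709 = 132 W

Q = 132 W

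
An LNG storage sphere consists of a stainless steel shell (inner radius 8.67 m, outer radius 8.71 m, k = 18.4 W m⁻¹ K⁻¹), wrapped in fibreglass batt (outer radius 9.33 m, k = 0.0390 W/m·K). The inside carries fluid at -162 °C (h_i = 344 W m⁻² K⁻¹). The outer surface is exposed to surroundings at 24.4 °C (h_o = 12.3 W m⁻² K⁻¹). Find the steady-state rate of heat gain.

Treat each layer as a resistance in series:
  R_conv,in = 1/(4πr²h) = 1/(4π·8.67²·344) = 3.077×10^-6 K/W
  R_stainless steel = (1/8.67 − 1/8.71)/(4πk) = 5.297×10^-4/(4π·18.4) = 2.291×10^-6 K/W
  R_fibreglass batt = (1/8.71 − 1/9.33)/(4πk) = 0.007629/(4π·0.0390) = 0.01557 K/W
  R_conv,out = 1/(4πr²h) = 1/(4π·9.33²·12.3) = 7.432×10^-5 K/W
ΣR = 3.077×10^-6 + 2.291×10^-6 + 0.01557 + 7.432×10^-5 = 0.01565 K/W
Q = ΔT/ΣR = (-162 °C − 24.4 °C)/0.01565 = -11900 W
(Negative Q ⇒ heat flows inward; heat gain = 11900 W.)

Q = 11.9 kW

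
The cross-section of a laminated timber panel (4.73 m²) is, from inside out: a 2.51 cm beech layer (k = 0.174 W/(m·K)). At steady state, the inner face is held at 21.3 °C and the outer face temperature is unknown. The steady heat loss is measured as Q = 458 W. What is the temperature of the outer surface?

T_out = 7.33 °C

Series resistances:
  R_beech = L/(kA) = 0.0251/(0.174·4.73) = 0.03050 K/W
ΣR = 0.03050 K/W
ΔT = Q·ΣR = 458 × 0.03050 = 13.97 K
Heat flows outward, so T_out = T_in − ΔT = 21.3 − 13.97 = 7.33 °C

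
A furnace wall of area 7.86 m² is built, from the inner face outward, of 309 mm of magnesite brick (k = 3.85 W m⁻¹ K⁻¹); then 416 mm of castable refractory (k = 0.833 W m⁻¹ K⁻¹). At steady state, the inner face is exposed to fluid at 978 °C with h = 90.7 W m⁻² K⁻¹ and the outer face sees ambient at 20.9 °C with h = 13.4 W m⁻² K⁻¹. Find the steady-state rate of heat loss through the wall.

Series thermal resistances, inner to outer:
  R_conv,in = 1/(hA) = 1/(90.7·7.86) = 0.001403 K/W
  R_magnesite brick = L/(kA) = 0.309/(3.85·7.86) = 0.01021 K/W
  R_castable refractory = L/(kA) = 0.416/(0.833·7.86) = 0.06354 K/W
  R_conv,out = 1/(hA) = 1/(13.4·7.86) = 0.009495 K/W
ΣR = 0.001403 + 0.01021 + 0.06354 + 0.009495 = 0.08465 K/W
Q = ΔT/ΣR = (978 °C − 20.9 °C)/0.08465 = 11300 W

Q = 11.3 kW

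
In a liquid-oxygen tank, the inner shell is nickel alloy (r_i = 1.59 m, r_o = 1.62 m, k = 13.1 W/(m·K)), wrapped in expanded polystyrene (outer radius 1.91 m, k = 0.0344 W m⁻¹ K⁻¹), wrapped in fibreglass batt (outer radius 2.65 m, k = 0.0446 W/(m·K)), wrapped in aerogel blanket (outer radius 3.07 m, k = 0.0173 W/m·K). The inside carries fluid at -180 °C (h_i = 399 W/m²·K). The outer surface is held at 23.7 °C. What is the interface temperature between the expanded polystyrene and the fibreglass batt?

Treat each layer as a resistance in series:
  R_conv,in = 1/(4πr²h) = 1/(4π·1.59²·399) = 7.889×10^-5 K/W
  R_nickel alloy = (1/1.59 − 1/1.62)/(4πk) = 0.01165/(4π·13.1) = 7.075×10^-5 K/W
  R_expanded polystyrene = (1/1.62 − 1/1.91)/(4πk) = 0.09372/(4π·0.0344) = 0.2168 K/W
  R_fibreglass batt = (1/1.91 − 1/2.65)/(4πk) = 0.1462/(4π·0.0446) = 0.2609 K/W
  R_aerogel blanket = (1/2.65 − 1/3.07)/(4πk) = 0.05163/(4π·0.0173) = 0.2375 K/W
ΣR = 7.889×10^-5 + 7.075×10^-5 + 0.2168 + 0.2609 + 0.2375 = 0.7153 K/W
Q = ΔT/ΣR = (-180 °C − 23.7 °C)/0.7153 = -284.8 W
From the inner boundary to the expanded polystyrene/fibreglass batt interface, ΣR_partial = 0.2169 K/W.
T_interface = T_in − Q·ΣR_partial = -180 °C − (-284.8)(0.2169) = -118 °C

T = -118 °C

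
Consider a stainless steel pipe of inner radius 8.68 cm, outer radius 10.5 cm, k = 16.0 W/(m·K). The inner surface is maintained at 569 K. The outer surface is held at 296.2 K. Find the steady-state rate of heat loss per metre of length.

Q' = 144 kW/m

Q' = 2πk·ΔT/ln(r₂/r₁) = 2π × 16.0 × 272.8 / ln(0.105/0.0868) = 1.44×10^5 W/m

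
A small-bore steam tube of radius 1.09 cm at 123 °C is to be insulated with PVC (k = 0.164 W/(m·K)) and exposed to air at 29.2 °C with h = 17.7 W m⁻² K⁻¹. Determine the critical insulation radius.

r_cr = 0.927 cm

For a cylinder, r_cr = k_ins/h = 0.164/17.7 = 0.00927 m = 0.927 cm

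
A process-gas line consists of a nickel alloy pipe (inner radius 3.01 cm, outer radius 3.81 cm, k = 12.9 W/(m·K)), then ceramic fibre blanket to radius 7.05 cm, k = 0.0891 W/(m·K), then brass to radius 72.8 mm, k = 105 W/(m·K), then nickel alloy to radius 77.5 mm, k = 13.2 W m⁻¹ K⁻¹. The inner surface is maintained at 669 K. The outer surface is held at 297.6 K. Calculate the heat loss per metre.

Resistance network (inner→outer):
  R'_nickel alloy = ln(0.0381/0.0301)/(2πk) = 0.2357/(2π·12.9) = 0.002908 m·K/W
  R'_ceramic fibre blanket = ln(0.0705/0.0381)/(2πk) = 0.6154/(2π·0.0891) = 1.099 m·K/W
  R'_brass = ln(0.0728/0.0705)/(2πk) = 0.03210/(2π·105) = 4.866×10^-5 m·K/W
  R'_nickel alloy = ln(0.0775/0.0728)/(2πk) = 0.06256/(2π·13.2) = 7.543×10^-4 m·K/W
ΣR = 0.002908 + 1.099 + 4.866×10^-5 + 7.543×10^-4 = 1.103 m·K/W
Q' = ΔT/ΣR = (669 K − 297.6 K)/1.103 = 337 W/m

Q' = 337 W/m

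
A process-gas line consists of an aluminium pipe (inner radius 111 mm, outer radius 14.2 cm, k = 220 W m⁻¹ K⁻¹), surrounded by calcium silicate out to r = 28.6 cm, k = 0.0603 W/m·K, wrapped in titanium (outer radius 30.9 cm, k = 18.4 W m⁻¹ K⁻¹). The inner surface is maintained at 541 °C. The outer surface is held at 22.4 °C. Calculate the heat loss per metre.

Treat each layer as a resistance in series:
  R'_aluminium = ln(0.142/0.111)/(2πk) = 0.2463/(2π·220) = 1.782×10^-4 m·K/W
  R'_calcium silicate = ln(0.286/0.142)/(2πk) = 0.7002/(2π·0.0603) = 1.848 m·K/W
  R'_titanium = ln(0.309/0.286)/(2πk) = 0.07735/(2π·18.4) = 6.691×10^-4 m·K/W
ΣR = 1.782×10^-4 + 1.848 + 6.691×10^-4 = 1.849 m·K/W
Q' = ΔT/ΣR = (541 °C − 22.4 °C)/1.849 = 280 W/m

Q' = 280 W/m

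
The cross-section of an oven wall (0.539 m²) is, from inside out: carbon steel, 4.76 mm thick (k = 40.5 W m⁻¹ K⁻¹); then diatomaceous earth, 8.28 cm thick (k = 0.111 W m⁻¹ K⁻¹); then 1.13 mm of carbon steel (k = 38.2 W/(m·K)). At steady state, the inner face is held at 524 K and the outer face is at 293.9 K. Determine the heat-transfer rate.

Q = 166 W

Resistance network (inner→outer):
  R_carbon steel = L/(kA) = 0.00476/(40.5·0.539) = 2.181×10^-4 K/W
  R_diatomaceous earth = L/(kA) = 0.0828/(0.111·0.539) = 1.384 K/W
  R_carbon steel = L/(kA) = 0.00113/(38.2·0.539) = 5.488×10^-5 K/W
ΣR = 2.181×10^-4 + 1.384 + 5.488×10^-5 = 1.384 K/W
Q = ΔT/ΣR = (524 K − 293.9 K)/1.384 = 166 W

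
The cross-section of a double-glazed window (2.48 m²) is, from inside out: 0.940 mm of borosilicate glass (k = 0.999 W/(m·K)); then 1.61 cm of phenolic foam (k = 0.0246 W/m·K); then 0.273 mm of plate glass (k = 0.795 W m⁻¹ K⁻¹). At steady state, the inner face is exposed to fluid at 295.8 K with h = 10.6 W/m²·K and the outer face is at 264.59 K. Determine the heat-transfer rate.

Treat each layer as a resistance in series:
  R_conv,in = 1/(hA) = 1/(10.6·2.48) = 0.03804 K/W
  R_borosilicate glass = L/(kA) = 9.40×10^-4/(0.999·2.48) = 3.794×10^-4 K/W
  R_phenolic foam = L/(kA) = 0.0161/(0.0246·2.48) = 0.2639 K/W
  R_plate glass = L/(kA) = 2.73×10^-4/(0.795·2.48) = 1.385×10^-4 K/W
ΣR = 0.03804 + 3.794×10^-4 + 0.2639 + 1.385×10^-4 = 0.3025 K/W
Q = ΔT/ΣR = (295.8 K − 264.59 K)/0.3025 = 103 W

Q = 103 W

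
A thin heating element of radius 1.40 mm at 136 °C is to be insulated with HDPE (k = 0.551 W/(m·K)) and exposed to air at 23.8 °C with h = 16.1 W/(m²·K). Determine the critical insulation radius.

r_cr = 3.42 cm

For a cylinder, r_cr = k_ins/h = 0.551/16.1 = 0.0342 m = 3.42 cm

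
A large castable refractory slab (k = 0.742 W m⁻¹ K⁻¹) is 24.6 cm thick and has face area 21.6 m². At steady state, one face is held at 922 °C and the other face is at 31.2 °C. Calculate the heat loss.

Q = 58000 W

Q = kA·ΔT/L = 0.742 × 21.6 × |922 °C − 31.2 °C| / 0.246 = 58000 W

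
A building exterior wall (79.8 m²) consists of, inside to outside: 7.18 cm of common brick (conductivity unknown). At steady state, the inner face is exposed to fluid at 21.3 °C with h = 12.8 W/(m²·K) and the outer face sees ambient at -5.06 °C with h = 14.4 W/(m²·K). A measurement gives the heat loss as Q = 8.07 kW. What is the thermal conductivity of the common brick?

k = 0.635 W/m·K

ΣR = ΔT/Q = |21.3 − -5.06|/8070 = 0.003266 K/W
Known resistances:
  R_conv,in = 1/(hA) = 1/(12.8·79.8) = 9.790×10^-4 K/W
  R_conv,out = 1/(hA) = 1/(14.4·79.8) = 8.702×10^-4 K/W
R_common brick = ΣR − ΣR_known = 0.003266 − 0.001849 = 0.001417 K/W
L/(kA) = 0.001417 ⇒ k = 0.0718/(0.001417·79.8) = 0.635 W/m·K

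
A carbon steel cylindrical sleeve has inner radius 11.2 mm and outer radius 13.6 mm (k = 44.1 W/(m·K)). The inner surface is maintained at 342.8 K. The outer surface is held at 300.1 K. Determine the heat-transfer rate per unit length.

Q' = 60900 W/m

Q' = 2πk·ΔT/ln(r₂/r₁) = 2π × 44.1 × 42.7 / ln(0.0136/0.0112) = 60900 W/m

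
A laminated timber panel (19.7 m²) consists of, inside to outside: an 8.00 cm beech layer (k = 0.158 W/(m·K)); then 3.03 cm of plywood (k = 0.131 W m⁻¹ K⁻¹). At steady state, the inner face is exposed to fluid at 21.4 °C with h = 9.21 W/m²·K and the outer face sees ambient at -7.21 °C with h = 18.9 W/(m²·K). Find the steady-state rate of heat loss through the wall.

Q = 627 W

Resistance network (inner→outer):
  R_conv,in = 1/(hA) = 1/(9.21·19.7) = 0.005512 K/W
  R_beech = L/(kA) = 0.0800/(0.158·19.7) = 0.02570 K/W
  R_plywood = L/(kA) = 0.0303/(0.131·19.7) = 0.01174 K/W
  R_conv,out = 1/(hA) = 1/(18.9·19.7) = 0.002686 K/W
ΣR = 0.005512 + 0.02570 + 0.01174 + 0.002686 = 0.04564 K/W
Q = ΔT/ΣR = (21.4 °C − -7.21 °C)/0.04564 = 627 W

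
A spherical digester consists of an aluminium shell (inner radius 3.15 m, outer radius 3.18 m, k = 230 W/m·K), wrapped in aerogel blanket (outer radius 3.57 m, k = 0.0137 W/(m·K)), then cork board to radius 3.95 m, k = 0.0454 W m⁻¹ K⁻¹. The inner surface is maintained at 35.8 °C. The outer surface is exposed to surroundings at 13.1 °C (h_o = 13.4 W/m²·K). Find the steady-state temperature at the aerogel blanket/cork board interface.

Resistance network (inner→outer):
  R_aluminium = (1/3.15 − 1/3.18)/(4πk) = 0.002995/(4π·230) = 1.036×10^-6 K/W
  R_aerogel blanket = (1/3.18 − 1/3.57)/(4πk) = 0.03435/(4π·0.0137) = 0.1995 K/W
  R_cork board = (1/3.57 − 1/3.95)/(4πk) = 0.02695/(4π·0.0454) = 0.04723 K/W
  R_conv,out = 1/(4πr²h) = 1/(4π·3.95²·13.4) = 3.806×10^-4 K/W
ΣR = 1.036×10^-6 + 0.1995 + 0.04723 + 3.806×10^-4 = 0.2471 K/W
Q = ΔT/ΣR = (35.8 °C − 13.1 °C)/0.2471 = 91.87 W
From the inner boundary to the aerogel blanket/cork board interface, ΣR_partial = 0.1995 K/W.
T_interface = T_in − Q·ΣR_partial = 35.8 °C − (91.87)(0.1995) = 17.5 °C

T = 17.5 °C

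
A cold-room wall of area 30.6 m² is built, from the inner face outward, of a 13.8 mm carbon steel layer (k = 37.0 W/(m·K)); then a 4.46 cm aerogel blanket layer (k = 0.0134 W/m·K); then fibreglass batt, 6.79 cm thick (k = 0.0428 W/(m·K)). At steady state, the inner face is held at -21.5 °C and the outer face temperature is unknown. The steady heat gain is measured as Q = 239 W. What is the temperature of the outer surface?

T_out = 16.9 °C

Sum the resistances:
  R_carbon steel = L/(kA) = 0.0138/(37.0·30.6) = 1.219×10^-5 K/W
  R_aerogel blanket = L/(kA) = 0.0446/(0.0134·30.6) = 0.1088 K/W
  R_fibreglass batt = L/(kA) = 0.0679/(0.0428·30.6) = 0.05184 K/W
ΣR = 0.1606 K/W
ΔT = Q·ΣR = 239 × 0.1606 = 38.38 K
Heat flows inward, so T_out = T_in + ΔT = -21.5 + 38.38 = 16.9 °C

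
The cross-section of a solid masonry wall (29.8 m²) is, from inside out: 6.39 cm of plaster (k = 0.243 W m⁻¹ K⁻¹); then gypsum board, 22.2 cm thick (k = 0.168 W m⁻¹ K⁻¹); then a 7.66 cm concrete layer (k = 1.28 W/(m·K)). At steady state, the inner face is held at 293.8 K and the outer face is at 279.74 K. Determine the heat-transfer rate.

Series thermal resistances, inner to outer:
  R_plaster = L/(kA) = 0.0639/(0.243·29.8) = 0.008824 K/W
  R_gypsum board = L/(kA) = 0.222/(0.168·29.8) = 0.04434 K/W
  R_concrete = L/(kA) = 0.0766/(1.28·29.8) = 0.002008 K/W
ΣR = 0.008824 + 0.04434 + 0.002008 = 0.05517 K/W
Q = ΔT/ΣR = (293.8 K − 279.74 K)/0.05517 = 255 W

Q = 255 W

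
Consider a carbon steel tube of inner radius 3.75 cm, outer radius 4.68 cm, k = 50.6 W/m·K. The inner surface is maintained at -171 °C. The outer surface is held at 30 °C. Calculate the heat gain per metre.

Q' = 2πk·ΔT/ln(r₂/r₁) = 2π × 50.6 × 201 / ln(0.0468/0.0375) = 2.88×10^5 W/m

Q' = 288 kW/m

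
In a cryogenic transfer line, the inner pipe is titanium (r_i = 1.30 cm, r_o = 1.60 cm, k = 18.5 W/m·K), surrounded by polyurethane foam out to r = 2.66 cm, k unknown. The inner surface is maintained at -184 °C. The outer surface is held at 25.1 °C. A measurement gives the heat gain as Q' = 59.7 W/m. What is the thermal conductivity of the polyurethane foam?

ΣR = ΔT/Q' = |-184 − 25.1|/59.7 = 3.503 m·K/W
Known resistances:
  R'_titanium = ln(0.0160/0.0130)/(2πk) = 0.2076/(2π·18.5) = 0.001786 m·K/W
R_polyurethane foam = ΣR − ΣR_known = 3.503 − 0.001786 = 3.501 m·K/W
ln(r₂/r₁)/(2πk) = 3.501 ⇒ k = 0.5083/(2π·3.501) = 0.0231 W/m·K

k = 0.0231 W/m·K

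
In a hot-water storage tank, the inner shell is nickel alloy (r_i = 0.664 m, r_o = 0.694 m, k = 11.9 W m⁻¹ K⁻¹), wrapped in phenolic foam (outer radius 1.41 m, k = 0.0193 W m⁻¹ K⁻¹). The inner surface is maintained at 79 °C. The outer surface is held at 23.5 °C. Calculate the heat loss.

Q = 18.4 W

Series thermal resistances, inner to outer:
  R_nickel alloy = (1/0.664 − 1/0.694)/(4πk) = 0.06510/(4π·11.9) = 4.353×10^-4 K/W
  R_phenolic foam = (1/0.694 − 1/1.41)/(4πk) = 0.7317/(4π·0.0193) = 3.017 K/W
ΣR = 4.353×10^-4 + 3.017 = 3.017 K/W
Q = ΔT/ΣR = (79 °C − 23.5 °C)/3.017 = 18.4 W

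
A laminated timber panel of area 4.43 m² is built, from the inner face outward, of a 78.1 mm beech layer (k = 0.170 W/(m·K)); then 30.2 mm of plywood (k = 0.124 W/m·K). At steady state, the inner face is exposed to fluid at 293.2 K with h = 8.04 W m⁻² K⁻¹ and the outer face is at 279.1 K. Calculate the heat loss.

Q = 75.5 W

Resistance network (inner→outer):
  R_conv,in = 1/(hA) = 1/(8.04·4.43) = 0.02808 K/W
  R_beech = L/(kA) = 0.0781/(0.170·4.43) = 0.1037 K/W
  R_plywood = L/(kA) = 0.0302/(0.124·4.43) = 0.05498 K/W
ΣR = 0.02808 + 0.1037 + 0.05498 = 0.1868 K/W
Q = ΔT/ΣR = (293.2 K − 279.1 K)/0.1868 = 75.5 W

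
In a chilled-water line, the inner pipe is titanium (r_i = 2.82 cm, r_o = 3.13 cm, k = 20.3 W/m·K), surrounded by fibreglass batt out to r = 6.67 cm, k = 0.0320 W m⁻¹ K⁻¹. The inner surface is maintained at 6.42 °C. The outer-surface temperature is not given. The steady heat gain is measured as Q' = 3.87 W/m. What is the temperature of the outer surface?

Sum the resistances:
  R'_titanium = ln(0.0313/0.0282)/(2πk) = 0.1043/(2π·20.3) = 8.177×10^-4 m·K/W
  R'_fibreglass batt = ln(0.0667/0.0313)/(2πk) = 0.7566/(2π·0.0320) = 3.763 m·K/W
ΣR = 3.764 m·K/W
ΔT = Q'·ΣR = 3.87 × 3.764 = 14.57 K
Heat flows inward, so T_out = T_in + ΔT = 6.42 + 14.57 = 21.0 °C

T_out = 21.0 °C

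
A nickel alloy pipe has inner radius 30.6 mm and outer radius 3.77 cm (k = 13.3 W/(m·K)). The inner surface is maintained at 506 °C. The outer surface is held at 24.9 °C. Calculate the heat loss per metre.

Q' = 193 kW/m

Q' = 2πk·ΔT/ln(r₂/r₁) = 2π × 13.3 × 481.1 / ln(0.0377/0.0306) = 1.93×10^5 W/m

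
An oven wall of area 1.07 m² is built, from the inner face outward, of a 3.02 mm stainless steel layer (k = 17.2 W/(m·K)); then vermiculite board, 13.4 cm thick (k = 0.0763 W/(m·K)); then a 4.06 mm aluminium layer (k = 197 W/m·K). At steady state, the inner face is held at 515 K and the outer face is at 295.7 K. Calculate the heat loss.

Treat each layer as a resistance in series:
  R_stainless steel = L/(kA) = 0.00302/(17.2·1.07) = 1.641×10^-4 K/W
  R_vermiculite board = L/(kA) = 0.134/(0.0763·1.07) = 1.641 K/W
  R_aluminium = L/(kA) = 0.00406/(197·1.07) = 1.926×10^-5 K/W
ΣR = 1.641×10^-4 + 1.641 + 1.926×10^-5 = 1.641 K/W
Q = ΔT/ΣR = (515 K − 295.7 K)/1.641 = 134 W

Q = 134 W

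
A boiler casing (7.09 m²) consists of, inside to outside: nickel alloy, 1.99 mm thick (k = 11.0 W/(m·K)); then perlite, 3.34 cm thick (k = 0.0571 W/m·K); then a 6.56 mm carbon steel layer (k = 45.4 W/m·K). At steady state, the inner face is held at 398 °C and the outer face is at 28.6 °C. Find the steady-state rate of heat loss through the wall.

Treat each layer as a resistance in series:
  R_nickel alloy = L/(kA) = 0.00199/(11.0·7.09) = 2.552×10^-5 K/W
  R_perlite = L/(kA) = 0.0334/(0.0571·7.09) = 0.08250 K/W
  R_carbon steel = L/(kA) = 0.00656/(45.4·7.09) = 2.038×10^-5 K/W
ΣR = 2.552×10^-5 + 0.08250 + 2.038×10^-5 = 0.08255 K/W
Q = ΔT/ΣR = (398 °C − 28.6 °C)/0.08255 = 4470 W

Q = 4.47 kW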